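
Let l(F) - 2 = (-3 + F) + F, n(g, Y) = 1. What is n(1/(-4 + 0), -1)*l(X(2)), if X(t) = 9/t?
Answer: 8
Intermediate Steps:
l(F) = -1 + 2*F (l(F) = 2 + ((-3 + F) + F) = 2 + (-3 + 2*F) = -1 + 2*F)
n(1/(-4 + 0), -1)*l(X(2)) = 1*(-1 + 2*(9/2)) = 1*(-1 + 9) = 1*8 = 8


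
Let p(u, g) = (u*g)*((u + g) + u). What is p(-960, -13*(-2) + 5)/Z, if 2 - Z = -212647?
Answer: 18738880/70883 ≈ 264.36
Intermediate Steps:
p(u, g) = g*u*(g + 2*u) (p(u, g) = (g*u)*((g + u) + u) = (g*u)*(g + 2*u) = g*u*(g + 2*u))
Z = 212649 (Z = 2 - 1*(-212647) = 2 + 212647 = 212649)
p(-960, -13*(-2) + 5)/Z = ((-13*(-2) + 5)*(-960)*((-13*(-2) + 5) + 2*(-960)))/212649 = ((26 + 5)*(-960)*((26 + 5) - 1920))*(1/212649) = (31*(-960)*(31 - 1920))*(1/212649) = (31*(-960)*(-1889))*(1/212649) = 56216640*(1/212649) = 18738880/70883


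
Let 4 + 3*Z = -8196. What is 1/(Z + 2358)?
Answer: -3/1126 ≈ -0.0026643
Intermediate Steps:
Z = -8200/3 (Z = -4/3 + (1/3)*(-8196) = -4/3 - 2732 = -8200/3 ≈ -2733.3)
1/(Z + 2358) = 1/(-8200/3 + 2358) = 1/(-1126/3) = -3/1126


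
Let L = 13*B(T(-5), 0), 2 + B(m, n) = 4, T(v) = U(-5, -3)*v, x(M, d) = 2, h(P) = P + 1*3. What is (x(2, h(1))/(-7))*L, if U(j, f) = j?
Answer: -52/7 ≈ -7.4286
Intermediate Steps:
h(P) = 3 + P (h(P) = P + 3 = 3 + P)
T(v) = -5*v
B(m, n) = 2 (B(m, n) = -2 + 4 = 2)
L = 26 (L = 13*2 = 26)
(x(2, h(1))/(-7))*L = (2/(-7))*26 = (2*(-⅐))*26 = -2/7*26 = -52/7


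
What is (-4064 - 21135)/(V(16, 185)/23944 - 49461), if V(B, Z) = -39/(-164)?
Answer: 98951836384/194224246137 ≈ 0.50947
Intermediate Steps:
V(B, Z) = 39/164 (V(B, Z) = -39*(-1/164) = 39/164)
(-4064 - 21135)/(V(16, 185)/23944 - 49461) = (-4064 - 21135)/((39/164)/23944 - 49461) = -25199/((39/164)*(1/23944) - 49461) = -25199/(39/3926816 - 49461) = -25199/(-194224246137/3926816) = -25199*(-3926816/194224246137) = 98951836384/194224246137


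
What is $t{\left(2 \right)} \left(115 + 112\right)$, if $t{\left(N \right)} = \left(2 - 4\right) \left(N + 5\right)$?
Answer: $-3178$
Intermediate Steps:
$t{\left(N \right)} = -10 - 2 N$ ($t{\left(N \right)} = - 2 \left(5 + N\right) = -10 - 2 N$)
$t{\left(2 \right)} \left(115 + 112\right) = \left(-10 - 4\right) \left(115 + 112\right) = \left(-10 - 4\right) 227 = \left(-14\right) 227 = -3178$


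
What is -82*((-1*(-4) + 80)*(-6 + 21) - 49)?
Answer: -99302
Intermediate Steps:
-82*((-1*(-4) + 80)*(-6 + 21) - 49) = -82*((4 + 80)*15 - 49) = -82*(84*15 - 49) = -82*(1260 - 49) = -82*1211 = -99302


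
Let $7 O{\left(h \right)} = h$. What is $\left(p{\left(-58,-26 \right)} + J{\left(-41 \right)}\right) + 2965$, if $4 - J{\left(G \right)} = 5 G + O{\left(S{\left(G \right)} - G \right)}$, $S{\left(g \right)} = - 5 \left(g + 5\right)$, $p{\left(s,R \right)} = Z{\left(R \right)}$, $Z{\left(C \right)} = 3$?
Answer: $\frac{22018}{7} \approx 3145.4$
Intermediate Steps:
$p{\left(s,R \right)} = 3$
$S{\left(g \right)} = -25 - 5 g$ ($S{\left(g \right)} = - 5 \left(5 + g\right) = -25 - 5 g$)
$O{\left(h \right)} = \frac{h}{7}$
$J{\left(G \right)} = \frac{53}{7} - \frac{29 G}{7}$ ($J{\left(G \right)} = 4 - \left(5 G + \frac{\left(-25 - 5 G\right) - G}{7}\right) = 4 - \left(5 G + \frac{-25 - 6 G}{7}\right) = 4 - \left(5 G - \left(\frac{25}{7} + \frac{6 G}{7}\right)\right) = 4 - \left(- \frac{25}{7} + \frac{29 G}{7}\right) = \frac{53}{7} - \frac{29 G}{7}$)
$\left(p{\left(-58,-26 \right)} + J{\left(-41 \right)}\right) + 2965 = \left(3 + \left(\frac{53}{7} - - \frac{1189}{7}\right)\right) + 2965 = \left(3 + \left(\frac{53}{7} + \frac{1189}{7}\right)\right) + 2965 = \left(3 + \frac{1242}{7}\right) + 2965 = \frac{1263}{7} + 2965 = \frac{22018}{7}$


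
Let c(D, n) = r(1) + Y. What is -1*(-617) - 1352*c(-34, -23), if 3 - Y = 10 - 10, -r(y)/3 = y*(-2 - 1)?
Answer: -15607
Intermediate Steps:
r(y) = 9*y (r(y) = -3*y*(-2 - 1) = -3*y*(-3) = -(-9)*y = 9*y)
Y = 3 (Y = 3 - (10 - 10) = 3 - 1*0 = 3 + 0 = 3)
c(D, n) = 12 (c(D, n) = 9*1 + 3 = 9 + 3 = 12)
-1*(-617) - 1352*c(-34, -23) = -1*(-617) - 1352*12 = 617 - 16224 = -15607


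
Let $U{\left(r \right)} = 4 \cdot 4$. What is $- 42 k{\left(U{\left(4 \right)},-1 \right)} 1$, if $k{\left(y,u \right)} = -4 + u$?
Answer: $210$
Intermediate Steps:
$U{\left(r \right)} = 16$
$- 42 k{\left(U{\left(4 \right)},-1 \right)} 1 = - 42 \left(-4 - 1\right) 1 = \left(-42\right) \left(-5\right) 1 = 210 \cdot 1 = 210$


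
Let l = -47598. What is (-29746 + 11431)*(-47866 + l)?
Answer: 1748423160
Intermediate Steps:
(-29746 + 11431)*(-47866 + l) = (-29746 + 11431)*(-47866 - 47598) = -18315*(-95464) = 1748423160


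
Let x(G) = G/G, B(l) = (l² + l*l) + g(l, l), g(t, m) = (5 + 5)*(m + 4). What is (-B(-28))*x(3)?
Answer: -1328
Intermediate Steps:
g(t, m) = 40 + 10*m (g(t, m) = 10*(4 + m) = 40 + 10*m)
B(l) = 40 + 2*l² + 10*l (B(l) = (l² + l*l) + (40 + 10*l) = (l² + l²) + (40 + 10*l) = 2*l² + (40 + 10*l) = 40 + 2*l² + 10*l)
x(G) = 1
(-B(-28))*x(3) = -(40 + 2*(-28)² + 10*(-28))*1 = -(40 + 2*784 - 280)*1 = -(40 + 1568 - 280)*1 = -1*1328*1 = -1328*1 = -1328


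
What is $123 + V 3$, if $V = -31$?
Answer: $30$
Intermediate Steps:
$123 + V 3 = 123 - 93 = 30$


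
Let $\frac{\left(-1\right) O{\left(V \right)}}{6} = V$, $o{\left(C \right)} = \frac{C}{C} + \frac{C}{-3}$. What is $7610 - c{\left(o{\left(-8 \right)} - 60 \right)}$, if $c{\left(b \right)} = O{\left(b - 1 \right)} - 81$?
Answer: $7347$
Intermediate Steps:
$o{\left(C \right)} = 1 - \frac{C}{3}$ ($o{\left(C \right)} = 1 + C \left(- \frac{1}{3}\right) = 1 - \frac{C}{3}$)
$O{\left(V \right)} = - 6 V$
$c{\left(b \right)} = -75 - 6 b$ ($c{\left(b \right)} = - 6 \left(b - 1\right) - 81 = - 6 \left(-1 + b\right) - 81 = \left(6 - 6 b\right) - 81 = -75 - 6 b$)
$7610 - c{\left(o{\left(-8 \right)} - 60 \right)} = 7610 - \left(-75 - 6 \left(\left(1 - - \frac{8}{3}\right) - 60\right)\right) = 7610 - \left(-75 - 6 \left(\left(1 + \frac{8}{3}\right) - 60\right)\right) = 7610 - \left(-75 - 6 \left(\frac{11}{3} - 60\right)\right) = 7610 - \left(-75 - -338\right) = 7610 - \left(-75 + 338\right) = 7610 - 263 = 7347$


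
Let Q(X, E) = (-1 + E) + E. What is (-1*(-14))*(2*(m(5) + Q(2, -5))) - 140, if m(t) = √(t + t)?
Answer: -448 + 28*√10 ≈ -359.46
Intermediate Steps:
Q(X, E) = -1 + 2*E
m(t) = √2*√t (m(t) = √(2*t) = √2*√t)
(-1*(-14))*(2*(m(5) + Q(2, -5))) - 140 = (-1*(-14))*(2*(√2*√5 + (-1 + 2*(-5)))) - 140 = 14*(2*(√10 + (-1 - 10))) - 140 = 14*(2*(√10 - 11)) - 140 = 14*(2*(-11 + √10)) - 140 = 14*(-22 + 2*√10) - 140 = (-308 + 28*√10) - 140 = -448 + 28*√10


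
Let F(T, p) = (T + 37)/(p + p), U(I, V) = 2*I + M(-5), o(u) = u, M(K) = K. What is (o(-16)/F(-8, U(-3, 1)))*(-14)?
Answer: -4928/29 ≈ -169.93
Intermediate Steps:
U(I, V) = -5 + 2*I (U(I, V) = 2*I - 5 = -5 + 2*I)
F(T, p) = (37 + T)/(2*p) (F(T, p) = (37 + T)/((2*p)) = (37 + T)*(1/(2*p)) = (37 + T)/(2*p))
(o(-16)/F(-8, U(-3, 1)))*(-14) = -16*2*(-5 + 2*(-3))/(37 - 8)*(-14) = -16/((½)*29/(-5 - 6))*(-14) = -16/((½)*29/(-11))*(-14) = -16/((½)*(-1/11)*29)*(-14) = -16/(-29/22)*(-14) = -16*(-22/29)*(-14) = (352/29)*(-14) = -4928/29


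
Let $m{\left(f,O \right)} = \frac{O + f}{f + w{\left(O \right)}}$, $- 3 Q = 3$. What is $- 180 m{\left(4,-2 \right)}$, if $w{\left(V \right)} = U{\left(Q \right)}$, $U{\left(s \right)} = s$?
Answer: $-120$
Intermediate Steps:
$Q = -1$ ($Q = \left(- \frac{1}{3}\right) 3 = -1$)
$w{\left(V \right)} = -1$
$m{\left(f,O \right)} = \frac{O + f}{-1 + f}$ ($m{\left(f,O \right)} = \frac{O + f}{f - 1} = \frac{O + f}{-1 + f}$)
$- 180 m{\left(4,-2 \right)} = - 180 \frac{-2 + 4}{-1 + 4} = - 180 \cdot \frac{1}{3} \cdot 2 = \left(-180\right) \frac{2}{3} = -120$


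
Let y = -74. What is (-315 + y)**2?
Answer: 151321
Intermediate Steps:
(-315 + y)**2 = (-315 - 74)**2 = (-389)**2 = 151321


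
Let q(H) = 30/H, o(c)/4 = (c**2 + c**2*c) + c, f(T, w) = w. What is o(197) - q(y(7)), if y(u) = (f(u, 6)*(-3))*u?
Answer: 645487841/21 ≈ 3.0738e+7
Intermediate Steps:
y(u) = -18*u (y(u) = (6*(-3))*u = -18*u)
o(c) = 4*c + 4*c**2 + 4*c**3 (o(c) = 4*((c**2 + c**2*c) + c) = 4*((c**2 + c**3) + c) = 4*(c + c**2 + c**3) = 4*c + 4*c**2 + 4*c**3)
o(197) - q(y(7)) = 4*197*(1 + 197 + 197**2) - 30/((-18*7)) = 4*197*(1 + 197 + 38809) - 30/(-126) = 4*197*39007 - 30*(-1)/126 = 30737516 - 1*(-5/21) = 30737516 + 5/21 = 645487841/21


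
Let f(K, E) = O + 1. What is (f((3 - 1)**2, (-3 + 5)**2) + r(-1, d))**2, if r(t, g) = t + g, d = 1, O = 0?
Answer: 1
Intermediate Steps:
f(K, E) = 1 (f(K, E) = 0 + 1 = 1)
r(t, g) = g + t
(f((3 - 1)**2, (-3 + 5)**2) + r(-1, d))**2 = (1 + (1 - 1))**2 = (1 + 0)**2 = 1**2 = 1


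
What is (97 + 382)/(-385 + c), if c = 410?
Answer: 479/25 ≈ 19.160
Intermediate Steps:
(97 + 382)/(-385 + c) = (97 + 382)/(-385 + 410) = 479/25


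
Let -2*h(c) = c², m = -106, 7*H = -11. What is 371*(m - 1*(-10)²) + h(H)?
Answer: -7489869/98 ≈ -76427.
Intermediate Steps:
H = -11/7 (H = (⅐)*(-11) = -11/7 ≈ -1.5714)
h(c) = -c²/2
371*(m - 1*(-10)²) + h(H) = 371*(-106 - 1*(-10)²) - (-11/7)²/2 = 371*(-106 - 1*100) - ½*121/49 = 371*(-106 - 100) - 121/98 = 371*(-206) - 121/98 = -76426 - 121/98 = -7489869/98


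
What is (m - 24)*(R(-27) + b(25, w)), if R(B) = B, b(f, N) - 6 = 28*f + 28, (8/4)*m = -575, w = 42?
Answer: -440461/2 ≈ -2.2023e+5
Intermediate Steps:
m = -575/2 (m = (1/2)*(-575) = -575/2 ≈ -287.50)
b(f, N) = 34 + 28*f (b(f, N) = 6 + (28*f + 28) = 6 + (28 + 28*f) = 34 + 28*f)
(m - 24)*(R(-27) + b(25, w)) = (-575/2 - 24)*(-27 + (34 + 28*25)) = -623*(-27 + (34 + 700))/2 = -623*(-27 + 734)/2 = -623/2*707 = -440461/2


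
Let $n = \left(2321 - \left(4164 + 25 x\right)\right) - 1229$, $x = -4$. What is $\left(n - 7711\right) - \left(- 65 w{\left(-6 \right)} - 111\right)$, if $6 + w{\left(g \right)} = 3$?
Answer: $-10767$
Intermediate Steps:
$w{\left(g \right)} = -3$ ($w{\left(g \right)} = -6 + 3 = -3$)
$n = -2972$ ($n = \left(2321 + \left(-4192 + \left(\left(-25\right) \left(-4\right) + 28\right)\right)\right) - 1229 = \left(2321 + \left(-4192 + \left(100 + 28\right)\right)\right) - 1229 = \left(2321 + \left(-4192 + 128\right)\right) - 1229 = \left(2321 - 4064\right) - 1229 = -1743 - 1229 = -2972$)
$\left(n - 7711\right) - \left(- 65 w{\left(-6 \right)} - 111\right) = \left(-2972 - 7711\right) - \left(\left(-65\right) \left(-3\right) - 111\right) = \left(-2972 - 7711\right) - \left(195 - 111\right) = -10683 - 84 = -10767$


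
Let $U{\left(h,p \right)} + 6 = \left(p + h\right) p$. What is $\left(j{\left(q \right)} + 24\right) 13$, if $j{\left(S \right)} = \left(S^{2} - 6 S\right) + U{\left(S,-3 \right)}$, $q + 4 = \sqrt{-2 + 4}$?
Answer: $1053 - 221 \sqrt{2} \approx 740.46$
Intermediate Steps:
$U{\left(h,p \right)} = -6 + p \left(h + p\right)$ ($U{\left(h,p \right)} = -6 + \left(p + h\right) p = -6 + \left(h + p\right) p = -6 + p \left(h + p\right)$)
$q = -4 + \sqrt{2}$ ($q = -4 + \sqrt{-2 + 4} = -4 + \sqrt{2} \approx -2.5858$)
$j{\left(S \right)} = 3 + S^{2} - 9 S$ ($j{\left(S \right)} = \left(S^{2} - 6 S\right) + \left(-6 + \left(-3\right)^{2} + S \left(-3\right)\right) = \left(S^{2} - 6 S\right) - \left(-3 + 3 S\right) = 3 + S^{2} - 9 S$)
$\left(j{\left(q \right)} + 24\right) 13 = \left(\left(3 + \left(-4 + \sqrt{2}\right)^{2} - 9 \left(-4 + \sqrt{2}\right)\right) + 24\right) 13 = \left(\left(3 + \left(-4 + \sqrt{2}\right)^{2} + \left(36 - 9 \sqrt{2}\right)\right) + 24\right) 13 = \left(\left(39 + \left(-4 + \sqrt{2}\right)^{2} - 9 \sqrt{2}\right) + 24\right) 13 = \left(63 + \left(-4 + \sqrt{2}\right)^{2} - 9 \sqrt{2}\right) 13 = 819 - 117 \sqrt{2} + 13 \left(-4 + \sqrt{2}\right)^{2}$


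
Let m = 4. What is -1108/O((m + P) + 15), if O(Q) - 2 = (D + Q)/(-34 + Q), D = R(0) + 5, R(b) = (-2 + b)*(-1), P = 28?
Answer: -3601/20 ≈ -180.05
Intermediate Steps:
R(b) = 2 - b
D = 7 (D = (2 - 1*0) + 5 = (2 + 0) + 5 = 2 + 5 = 7)
O(Q) = 2 + (7 + Q)/(-34 + Q)
-1108/O((m + P) + 15) = -1108*(-34 + ((4 + 28) + 15))/(-61 + 3*((4 + 28) + 15)) = -1108*(-34 + (32 + 15))/(-61 + 3*(32 + 15)) = -1108*(-34 + 47)/(-61 + 3*47) = -1108*13/(-61 + 141) = -1108/((1/13)*80) = -1108/80/13 = -1108*13/80 = -3601/20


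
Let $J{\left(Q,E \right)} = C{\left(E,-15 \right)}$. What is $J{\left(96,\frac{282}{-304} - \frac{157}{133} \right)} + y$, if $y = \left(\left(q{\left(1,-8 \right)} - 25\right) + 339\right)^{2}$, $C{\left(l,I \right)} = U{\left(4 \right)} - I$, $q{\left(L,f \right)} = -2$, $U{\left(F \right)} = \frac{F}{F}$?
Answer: $97360$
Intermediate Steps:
$U{\left(F \right)} = 1$
$C{\left(l,I \right)} = 1 - I$
$J{\left(Q,E \right)} = 16$ ($J{\left(Q,E \right)} = 1 - -15 = 1 + 15 = 16$)
$y = 97344$ ($y = \left(\left(-2 - 25\right) + 339\right)^{2} = \left(-27 + 339\right)^{2} = 312^{2} = 97344$)
$J{\left(96,\frac{282}{-304} - \frac{157}{133} \right)} + y = 16 + 97344 = 97360$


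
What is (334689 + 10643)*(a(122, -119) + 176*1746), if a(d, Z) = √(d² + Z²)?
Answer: 106119142272 + 345332*√29045 ≈ 1.0618e+11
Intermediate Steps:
a(d, Z) = √(Z² + d²)
(334689 + 10643)*(a(122, -119) + 176*1746) = (334689 + 10643)*(√((-119)² + 122²) + 176*1746) = 345332*(√(14161 + 14884) + 307296) = 345332*(√29045 + 307296) = 345332*(307296 + √29045) = 106119142272 + 345332*√29045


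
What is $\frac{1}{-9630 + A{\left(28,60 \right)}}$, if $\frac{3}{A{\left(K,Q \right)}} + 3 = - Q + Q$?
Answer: $- \frac{1}{9631} \approx -0.00010383$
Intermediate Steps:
$A{\left(K,Q \right)} = -1$ ($A{\left(K,Q \right)} = \frac{3}{-3 + \left(- Q + Q\right)} = \frac{3}{-3 + 0} = \frac{3}{-3} = 3 \left(- \frac{1}{3}\right) = -1$)
$\frac{1}{-9630 + A{\left(28,60 \right)}} = \frac{1}{-9630 - 1} = \frac{1}{-9631} = - \frac{1}{9631}$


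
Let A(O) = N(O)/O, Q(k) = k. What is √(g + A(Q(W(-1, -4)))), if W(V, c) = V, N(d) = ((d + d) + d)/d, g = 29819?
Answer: 2*√7454 ≈ 172.67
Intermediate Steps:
N(d) = 3 (N(d) = (2*d + d)/d = (3*d)/d = 3)
A(O) = 3/O
√(g + A(Q(W(-1, -4)))) = √(29819 + 3/(-1)) = √(29819 + 3*(-1)) = √(29819 - 3) = √29816 = 2*√7454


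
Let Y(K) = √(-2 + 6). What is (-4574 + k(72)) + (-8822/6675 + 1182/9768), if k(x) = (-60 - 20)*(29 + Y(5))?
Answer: -76668159841/10866900 ≈ -7055.2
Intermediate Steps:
Y(K) = 2 (Y(K) = √4 = 2)
k(x) = -2480 (k(x) = (-60 - 20)*(29 + 2) = -80*31 = -2480)
(-4574 + k(72)) + (-8822/6675 + 1182/9768) = (-4574 - 2480) + (-8822/6675 + 1182/9768) = -7054 + (-8822*1/6675 + 1182*(1/9768)) = -7054 + (-8822/6675 + 197/1628) = -7054 - 13047241/10866900 = -76668159841/10866900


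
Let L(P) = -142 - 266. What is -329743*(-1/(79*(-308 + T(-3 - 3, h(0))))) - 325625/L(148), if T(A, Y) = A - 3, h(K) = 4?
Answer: 8020091731/10217544 ≈ 784.93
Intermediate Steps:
T(A, Y) = -3 + A
L(P) = -408
-329743*(-1/(79*(-308 + T(-3 - 3, h(0))))) - 325625/L(148) = -329743*(-1/(79*(-308 + (-3 + (-3 - 3))))) - 325625/(-408) = -329743*(-1/(79*(-308 + (-3 - 6)))) - 325625*(-1/408) = -329743*(-1/(79*(-308 - 9))) + 325625/408 = -329743/((-317*(-79))) + 325625/408 = -329743/25043 + 325625/408 = 8020091731/10217544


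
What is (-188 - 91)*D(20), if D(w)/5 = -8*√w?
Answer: 22320*√5 ≈ 49909.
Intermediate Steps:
D(w) = -40*√w (D(w) = 5*(-8*√w) = -40*√w)
(-188 - 91)*D(20) = (-188 - 91)*(-80*√5) = -(-11160)*2*√5 = -(-22320)*√5 = 22320*√5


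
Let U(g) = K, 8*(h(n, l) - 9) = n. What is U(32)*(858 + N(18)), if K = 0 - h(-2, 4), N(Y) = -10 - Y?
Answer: -14525/2 ≈ -7262.5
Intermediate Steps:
h(n, l) = 9 + n/8
K = -35/4 (K = 0 - (9 + (⅛)*(-2)) = 0 - (9 - ¼) = 0 - 1*35/4 = 0 - 35/4 = -35/4 ≈ -8.7500)
U(g) = -35/4
U(32)*(858 + N(18)) = -35*(858 + (-10 - 1*18))/4 = -35*(858 + (-10 - 18))/4 = -35*(858 - 28)/4 = -35/4*830 = -14525/2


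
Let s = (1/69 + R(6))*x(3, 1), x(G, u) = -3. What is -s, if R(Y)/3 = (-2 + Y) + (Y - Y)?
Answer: 829/23 ≈ 36.043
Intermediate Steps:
R(Y) = -6 + 3*Y (R(Y) = 3*((-2 + Y) + (Y - Y)) = 3*((-2 + Y) + 0) = 3*(-2 + Y) = -6 + 3*Y)
s = -829/23 (s = (1/69 + (-6 + 3*6))*(-3) = (1/69 + (-6 + 18))*(-3) = (1/69 + 12)*(-3) = (829/69)*(-3) = -829/23 ≈ -36.043)
-s = -1*(-829/23) = 829/23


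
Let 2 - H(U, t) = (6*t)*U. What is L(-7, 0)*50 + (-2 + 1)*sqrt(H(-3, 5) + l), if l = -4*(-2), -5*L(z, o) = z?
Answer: 60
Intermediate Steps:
L(z, o) = -z/5
l = 8
H(U, t) = 2 - 6*U*t (H(U, t) = 2 - 6*t*U = 2 - 6*U*t)
L(-7, 0)*50 + (-2 + 1)*sqrt(H(-3, 5) + l) = -1/5*(-7)*50 + (-2 + 1)*sqrt((2 - 6*(-3)*5) + 8) = (7/5)*50 - sqrt((2 + 90) + 8) = 70 - sqrt(92 + 8) = 70 - sqrt(100) = 70 - 1*10 = 70 - 10 = 60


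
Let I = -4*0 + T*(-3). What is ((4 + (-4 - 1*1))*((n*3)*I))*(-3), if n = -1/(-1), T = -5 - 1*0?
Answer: 135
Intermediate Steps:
T = -5 (T = -5 + 0 = -5)
n = 1 (n = -1*(-1) = 1)
I = 15 (I = -4*0 - 5*(-3) = 0 + 15 = 15)
((4 + (-4 - 1*1))*((n*3)*I))*(-3) = ((4 + (-4 - 1*1))*((1*3)*15))*(-3) = ((4 + (-4 - 1))*(3*15))*(-3) = ((4 - 5)*45)*(-3) = -1*45*(-3) = -45*(-3) = 135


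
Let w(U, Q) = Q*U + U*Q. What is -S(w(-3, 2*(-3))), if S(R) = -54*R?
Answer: 1944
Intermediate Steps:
w(U, Q) = 2*Q*U (w(U, Q) = Q*U + Q*U = 2*Q*U)
-S(w(-3, 2*(-3))) = -(-54)*2*(2*(-3))*(-3) = -(-54)*2*(-6)*(-3) = -(-54)*36 = -1*(-1944) = 1944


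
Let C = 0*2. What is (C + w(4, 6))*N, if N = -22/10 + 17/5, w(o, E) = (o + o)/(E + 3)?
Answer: 16/15 ≈ 1.0667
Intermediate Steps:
w(o, E) = 2*o/(3 + E) (w(o, E) = (2*o)/(3 + E) = 2*o/(3 + E))
N = 6/5 (N = -22*⅒ + 17*(⅕) = -11/5 + 17/5 = 6/5 ≈ 1.2000)
C = 0
(C + w(4, 6))*N = (0 + 2*4/(3 + 6))*(6/5) = (0 + 2*4/9)*(6/5) = (0 + 2*4*(⅑))*(6/5) = (0 + 8/9)*(6/5) = (8/9)*(6/5) = 16/15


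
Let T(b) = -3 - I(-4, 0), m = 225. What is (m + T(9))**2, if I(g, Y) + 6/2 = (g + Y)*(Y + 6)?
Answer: 62001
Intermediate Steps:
I(g, Y) = -3 + (6 + Y)*(Y + g) (I(g, Y) = -3 + (g + Y)*(Y + 6) = -3 + (Y + g)*(6 + Y) = -3 + (6 + Y)*(Y + g))
T(b) = 24 (T(b) = -3 - (-3 + 0**2 + 6*0 + 6*(-4) + 0*(-4)) = -3 - (-3 + 0 + 0 - 24 + 0) = -3 - 1*(-27) = -3 + 27 = 24)
(m + T(9))**2 = (225 + 24)**2 = 249**2 = 62001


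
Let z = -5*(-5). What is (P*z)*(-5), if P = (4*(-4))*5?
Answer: 10000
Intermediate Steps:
P = -80 (P = -16*5 = -80)
z = 25
(P*z)*(-5) = -80*25*(-5) = -2000*(-5) = 10000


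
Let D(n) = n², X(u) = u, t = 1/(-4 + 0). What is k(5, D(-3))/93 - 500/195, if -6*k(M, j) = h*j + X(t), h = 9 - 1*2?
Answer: -77663/29016 ≈ -2.6766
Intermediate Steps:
t = -¼ (t = 1/(-4) = -¼ ≈ -0.25000)
h = 7 (h = 9 - 2 = 7)
k(M, j) = 1/24 - 7*j/6 (k(M, j) = -(7*j - ¼)/6 = -(-¼ + 7*j)/6 = 1/24 - 7*j/6)
k(5, D(-3))/93 - 500/195 = (1/24 - 7/6*(-3)²)/93 - 500/195 = (1/24 - 7/6*9)*(1/93) - 500*1/195 = (1/24 - 21/2)*(1/93) - 100/39 = -251/24*1/93 - 100/39 = -251/2232 - 100/39 = -77663/29016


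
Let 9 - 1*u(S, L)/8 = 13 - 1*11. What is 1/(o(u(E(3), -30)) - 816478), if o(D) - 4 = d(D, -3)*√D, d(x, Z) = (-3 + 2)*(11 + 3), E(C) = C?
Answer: -408237/333314890850 + 7*√14/166657445425 ≈ -1.2246e-6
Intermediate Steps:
u(S, L) = 56 (u(S, L) = 72 - 8*(13 - 1*11) = 72 - 8*(13 - 11) = 72 - 8*2 = 72 - 16 = 56)
d(x, Z) = -14 (d(x, Z) = -1*14 = -14)
o(D) = 4 - 14*√D
1/(o(u(E(3), -30)) - 816478) = 1/((4 - 28*√14) - 816478) = 1/(-816474 - 28*√14)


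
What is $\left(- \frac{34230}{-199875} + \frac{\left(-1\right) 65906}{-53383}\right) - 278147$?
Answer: $- \frac{197852881318369}{711328475} \approx -2.7815 \cdot 10^{5}$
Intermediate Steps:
$\left(- \frac{34230}{-199875} + \frac{\left(-1\right) 65906}{-53383}\right) - 278147 = \left(\left(-34230\right) \left(- \frac{1}{199875}\right) - - \frac{65906}{53383}\right) - 278147 = \left(\frac{2282}{13325} + \frac{65906}{53383}\right) - 278147 = \frac{1000017456}{711328475} - 278147 = - \frac{197852881318369}{711328475}$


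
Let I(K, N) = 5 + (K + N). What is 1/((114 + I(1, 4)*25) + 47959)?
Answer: 1/48323 ≈ 2.0694e-5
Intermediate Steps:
I(K, N) = 5 + K + N
1/((114 + I(1, 4)*25) + 47959) = 1/((114 + (5 + 1 + 4)*25) + 47959) = 1/((114 + 10*25) + 47959) = 1/((114 + 250) + 47959) = 1/(364 + 47959) = 1/48323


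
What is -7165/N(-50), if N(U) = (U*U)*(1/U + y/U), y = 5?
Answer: 1433/60 ≈ 23.883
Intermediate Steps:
N(U) = 6*U (N(U) = (U*U)*(1/U + 5/U) = U**2*(1/U + 5/U) = U**2*(6/U) = 6*U)
-7165/N(-50) = -7165/(6*(-50)) = -7165/(-300) = -7165*(-1/300) = 1433/60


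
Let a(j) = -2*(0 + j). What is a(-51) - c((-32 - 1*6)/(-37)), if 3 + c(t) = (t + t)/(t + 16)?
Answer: 33037/315 ≈ 104.88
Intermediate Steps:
c(t) = -3 + 2*t/(16 + t) (c(t) = -3 + (t + t)/(t + 16) = -3 + (2*t)/(16 + t) = -3 + 2*t/(16 + t))
a(j) = -2*j
a(-51) - c((-32 - 1*6)/(-37)) = -2*(-51) - (-48 - (-32 - 1*6)/(-37))/(16 + (-32 - 1*6)/(-37)) = 102 - (-48 - (-32 - 6)*(-1)/37)/(16 + (-32 - 6)*(-1/37)) = 102 - (-48 - (-38)*(-1)/37)/(16 - 38*(-1/37)) = 102 - (-48 - 1*38/37)/(16 + 38/37) = 102 - (-48 - 38/37)/630/37 = 102 - 37*(-1814)/(630*37) = 102 - 1*(-907/315) = 102 + 907/315 = 33037/315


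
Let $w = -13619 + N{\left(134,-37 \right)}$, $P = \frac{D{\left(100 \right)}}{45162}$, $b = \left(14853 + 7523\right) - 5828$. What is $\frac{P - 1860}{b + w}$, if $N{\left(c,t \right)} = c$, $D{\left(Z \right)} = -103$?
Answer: $- \frac{84001423}{138331206} \approx -0.60725$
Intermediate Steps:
$b = 16548$ ($b = 22376 - 5828 = 16548$)
$P = - \frac{103}{45162} \approx -0.0022807$
$w = -13485$ ($w = -13619 + 134 = -13485$)
$\frac{P - 1860}{b + w} = \frac{- \frac{103}{45162} - 1860}{16548 - 13485} = - \frac{84001423}{45162 \cdot 3063} = \left(- \frac{84001423}{45162}\right) \frac{1}{3063} = - \frac{84001423}{138331206}$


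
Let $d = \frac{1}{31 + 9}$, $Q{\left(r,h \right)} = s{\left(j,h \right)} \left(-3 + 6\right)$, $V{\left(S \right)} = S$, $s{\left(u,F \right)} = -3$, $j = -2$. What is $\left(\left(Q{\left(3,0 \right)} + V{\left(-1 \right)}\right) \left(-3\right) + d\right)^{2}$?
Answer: $\frac{1442401}{1600} \approx 901.5$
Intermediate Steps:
$Q{\left(r,h \right)} = -9$ ($Q{\left(r,h \right)} = - 3 \left(-3 + 6\right) = \left(-3\right) 3 = -9$)
$d = \frac{1}{40} \approx 0.025$
$\left(\left(Q{\left(3,0 \right)} + V{\left(-1 \right)}\right) \left(-3\right) + d\right)^{2} = \left(\left(-9 - 1\right) \left(-3\right) + \frac{1}{40}\right)^{2} = \left(\left(-10\right) \left(-3\right) + \frac{1}{40}\right)^{2} = \left(30 + \frac{1}{40}\right)^{2} = \left(\frac{1201}{40}\right)^{2} = \frac{1442401}{1600}$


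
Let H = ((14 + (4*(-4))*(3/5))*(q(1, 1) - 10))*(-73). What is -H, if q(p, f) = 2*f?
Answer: -12848/5 ≈ -2569.6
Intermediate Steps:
H = 12848/5 (H = ((14 + (4*(-4))*(3/5))*(2*1 - 10))*(-73) = ((14 - 48/5)*(2 - 10))*(-73) = ((14 - 16*⅗)*(-8))*(-73) = ((14 - 48/5)*(-8))*(-73) = ((22/5)*(-8))*(-73) = -176/5*(-73) = 12848/5 ≈ 2569.6)
-H = -1*12848/5 = -12848/5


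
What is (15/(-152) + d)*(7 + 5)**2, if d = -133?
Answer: -364158/19 ≈ -19166.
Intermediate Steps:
(15/(-152) + d)*(7 + 5)**2 = (15/(-152) - 133)*(7 + 5)**2 = (15*(-1/152) - 133)*12**2 = (-15/152 - 133)*144 = -20231/152*144 = -364158/19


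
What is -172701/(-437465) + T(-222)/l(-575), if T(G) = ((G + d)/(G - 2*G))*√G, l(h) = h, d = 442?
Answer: 172701/437465 - 22*I*√222/12765 ≈ 0.39478 - 0.025679*I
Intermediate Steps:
T(G) = -(442 + G)/√G (T(G) = ((G + 442)/(G - 2*G))*√G = ((442 + G)/((-G)))*√G = ((442 + G)*(-1/G))*√G = (-(442 + G)/G)*√G = -(442 + G)/√G)
-172701/(-437465) + T(-222)/l(-575) = -172701/(-437465) + ((-442 - 1*(-222))/√(-222))/(-575) = -172701*(-1/437465) + ((-I*√222/222)*(-442 + 222))*(-1/575) = 172701/437465 + (-I*√222/222*(-220))*(-1/575) = 172701/437465 + (110*I*√222/111)*(-1/575) = 172701/437465 - 22*I*√222/12765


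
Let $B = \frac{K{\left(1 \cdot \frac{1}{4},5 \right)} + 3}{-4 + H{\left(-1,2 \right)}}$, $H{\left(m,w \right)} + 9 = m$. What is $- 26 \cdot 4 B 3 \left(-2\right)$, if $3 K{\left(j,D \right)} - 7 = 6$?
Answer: $- \frac{2288}{7} \approx -326.86$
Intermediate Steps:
$H{\left(m,w \right)} = -9 + m$
$K{\left(j,D \right)} = \frac{13}{3}$ ($K{\left(j,D \right)} = \frac{7}{3} + \frac{1}{3} \cdot 6 = \frac{7}{3} + 2 = \frac{13}{3}$)
$B = - \frac{11}{21}$ ($B = \frac{\frac{13}{3} + 3}{-4 - 10} = \frac{22}{3 \left(-4 - 10\right)} = \frac{22}{3 \left(-14\right)} = \frac{22}{3} \left(- \frac{1}{14}\right) = - \frac{11}{21} \approx -0.52381$)
$- 26 \cdot 4 B 3 \left(-2\right) = - 26 \cdot 4 \left(- \frac{11}{21}\right) 3 \left(-2\right) = - 26 \left(- \frac{44}{21}\right) 3 \left(-2\right) = - 26 \left(\left(- \frac{44}{7}\right) \left(-2\right)\right) = \left(-26\right) \frac{88}{7} = - \frac{2288}{7}$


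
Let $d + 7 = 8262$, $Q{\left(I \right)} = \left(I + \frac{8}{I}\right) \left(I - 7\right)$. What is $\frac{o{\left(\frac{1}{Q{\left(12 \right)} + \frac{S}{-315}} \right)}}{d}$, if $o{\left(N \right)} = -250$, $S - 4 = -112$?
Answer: $- \frac{50}{1651} \approx -0.030285$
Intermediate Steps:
$S = -108$ ($S = 4 - 112 = -108$)
$Q{\left(I \right)} = \left(-7 + I\right) \left(I + \frac{8}{I}\right)$ ($Q{\left(I \right)} = \left(I + \frac{8}{I}\right) \left(-7 + I\right) = \left(-7 + I\right) \left(I + \frac{8}{I}\right)$)
$d = 8255$ ($d = -7 + 8262 = 8255$)
$\frac{o{\left(\frac{1}{Q{\left(12 \right)} + \frac{S}{-315}} \right)}}{d} = - \frac{250}{8255} = \left(-250\right) \frac{1}{8255} = - \frac{50}{1651}$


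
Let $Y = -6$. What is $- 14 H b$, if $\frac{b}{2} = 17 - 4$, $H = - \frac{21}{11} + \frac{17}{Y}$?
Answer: $\frac{56966}{33} \approx 1726.2$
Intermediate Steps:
$H = - \frac{313}{66}$ ($H = - \frac{21}{11} + \frac{17}{-6} = \left(-21\right) \frac{1}{11} + 17 \left(- \frac{1}{6}\right) = - \frac{21}{11} - \frac{17}{6} = - \frac{313}{66} \approx -4.7424$)
$b = 26$ ($b = 2 \left(17 - 4\right) = 2 \cdot 13 = 26$)
$- 14 H b = \left(-14\right) \left(- \frac{313}{66}\right) 26 = \frac{2191}{33} \cdot 26 = \frac{56966}{33}$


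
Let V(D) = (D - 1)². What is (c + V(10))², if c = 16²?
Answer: 113569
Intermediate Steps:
c = 256
V(D) = (-1 + D)²
(c + V(10))² = (256 + (-1 + 10)²)² = (256 + 9²)² = (256 + 81)² = 337² = 113569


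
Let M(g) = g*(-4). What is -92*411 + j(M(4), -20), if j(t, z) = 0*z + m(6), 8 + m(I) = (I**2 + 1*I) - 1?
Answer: -37779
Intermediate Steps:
M(g) = -4*g
m(I) = -9 + I + I**2 (m(I) = -8 + ((I**2 + 1*I) - 1) = -8 + ((I**2 + I) - 1) = -8 + ((I + I**2) - 1) = -8 + (-1 + I + I**2) = -9 + I + I**2)
j(t, z) = 33 (j(t, z) = 0*z + (-9 + 6 + 6**2) = 0 + (-9 + 6 + 36) = 0 + 33 = 33)
-92*411 + j(M(4), -20) = -92*411 + 33 = -37812 + 33 = -37779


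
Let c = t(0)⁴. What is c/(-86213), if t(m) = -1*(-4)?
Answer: -256/86213 ≈ -0.0029694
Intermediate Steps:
t(m) = 4
c = 256 (c = 4⁴ = 256)
c/(-86213) = 256/(-86213) = 256*(-1/86213) = -256/86213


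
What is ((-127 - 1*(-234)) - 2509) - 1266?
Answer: -3668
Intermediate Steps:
((-127 - 1*(-234)) - 2509) - 1266 = ((-127 + 234) - 2509) - 1266 = (107 - 2509) - 1266 = -2402 - 1266 = -3668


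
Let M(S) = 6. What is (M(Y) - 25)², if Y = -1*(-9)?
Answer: 361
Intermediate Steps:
Y = 9
(M(Y) - 25)² = (6 - 25)² = (-19)² = 361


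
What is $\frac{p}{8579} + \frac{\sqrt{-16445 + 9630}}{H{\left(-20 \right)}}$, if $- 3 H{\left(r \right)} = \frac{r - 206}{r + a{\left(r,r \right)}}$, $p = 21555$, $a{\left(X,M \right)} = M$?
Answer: $\frac{21555}{8579} - \frac{60 i \sqrt{6815}}{113} \approx 2.5125 - 43.833 i$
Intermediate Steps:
$H{\left(r \right)} = - \frac{-206 + r}{6 r}$ ($H{\left(r \right)} = - \frac{\left(r - 206\right) \frac{1}{r + r}}{3} = - \frac{\left(r - 206\right) \frac{1}{2 r}}{3} = - \frac{\left(-206 + r\right) \frac{1}{2 r}}{3} = - \frac{\frac{1}{2} \frac{1}{r} \left(-206 + r\right)}{3} = - \frac{-206 + r}{6 r}$)
$\frac{p}{8579} + \frac{\sqrt{-16445 + 9630}}{H{\left(-20 \right)}} = \frac{21555}{8579} + \frac{\sqrt{-16445 + 9630}}{\frac{1}{6} \frac{1}{-20} \left(206 - -20\right)} = 21555 \cdot \frac{1}{8579} + \frac{\sqrt{-6815}}{\frac{1}{6} \left(- \frac{1}{20}\right) \left(206 + 20\right)} = \frac{21555}{8579} + \frac{i \sqrt{6815}}{\frac{1}{6} \left(- \frac{1}{20}\right) 226} = \frac{21555}{8579} + \frac{i \sqrt{6815}}{- \frac{113}{60}} = \frac{21555}{8579} + i \sqrt{6815} \left(- \frac{60}{113}\right) = \frac{21555}{8579} - \frac{60 i \sqrt{6815}}{113}$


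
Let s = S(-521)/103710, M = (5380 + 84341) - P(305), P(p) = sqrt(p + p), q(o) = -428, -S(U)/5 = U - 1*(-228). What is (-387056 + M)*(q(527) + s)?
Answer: 2639526940805/20742 + 8877283*sqrt(610)/20742 ≈ 1.2727e+8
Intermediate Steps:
S(U) = -1140 - 5*U (S(U) = -5*(U - 1*(-228)) = -5*(U + 228) = -5*(228 + U) = -1140 - 5*U)
P(p) = sqrt(2)*sqrt(p) (P(p) = sqrt(2*p) = sqrt(2)*sqrt(p))
M = 89721 - sqrt(610) (M = (5380 + 84341) - sqrt(2)*sqrt(305) = 89721 - sqrt(610) ≈ 89696.)
s = 293/20742 (s = (-1140 - 5*(-521))/103710 = (-1140 + 2605)*(1/103710) = 1465*(1/103710) = 293/20742 ≈ 0.014126)
(-387056 + M)*(q(527) + s) = (-387056 + (89721 - sqrt(610)))*(-428 + 293/20742) = (-297335 - sqrt(610))*(-8877283/20742) = 2639526940805/20742 + 8877283*sqrt(610)/20742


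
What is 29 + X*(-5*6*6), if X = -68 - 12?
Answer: 14429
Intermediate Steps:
X = -80
29 + X*(-5*6*6) = 29 - 80*(-5*6)*6 = 29 - (-2400)*6 = 29 - 80*(-180) = 29 + 14400 = 14429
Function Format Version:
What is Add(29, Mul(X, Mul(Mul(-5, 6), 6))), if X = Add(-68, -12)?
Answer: 14429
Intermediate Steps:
X = -80
Add(29, Mul(X, Mul(Mul(-5, 6), 6))) = Add(29, Mul(-80, Mul(Mul(-5, 6), 6))) = Add(29, Mul(-80, Mul(-30, 6))) = Add(29, Mul(-80, -180)) = Add(29, 14400) = 14429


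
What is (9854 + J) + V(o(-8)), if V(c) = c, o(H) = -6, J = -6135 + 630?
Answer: 4343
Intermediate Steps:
J = -5505
(9854 + J) + V(o(-8)) = (9854 - 5505) - 6 = 4349 - 6 = 4343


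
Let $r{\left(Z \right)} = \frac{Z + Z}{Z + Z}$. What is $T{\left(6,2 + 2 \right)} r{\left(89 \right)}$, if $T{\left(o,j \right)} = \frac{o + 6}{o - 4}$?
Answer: $6$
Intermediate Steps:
$T{\left(o,j \right)} = \frac{6 + o}{-4 + o}$
$r{\left(Z \right)} = 1$ ($r{\left(Z \right)} = \frac{2 Z}{2 Z} = 2 Z \frac{1}{2 Z} = 1$)
$T{\left(6,2 + 2 \right)} r{\left(89 \right)} = \frac{6 + 6}{-4 + 6} \cdot 1 = \frac{1}{2} \cdot 12 \cdot 1 = 6 \cdot 1 = 6$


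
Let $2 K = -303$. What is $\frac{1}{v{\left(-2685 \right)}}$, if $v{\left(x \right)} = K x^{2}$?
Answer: $- \frac{2}{2184395175} \approx -9.1558 \cdot 10^{-10}$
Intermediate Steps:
$K = - \frac{303}{2}$ ($K = \frac{1}{2} \left(-303\right) = - \frac{303}{2} \approx -151.5$)
$v{\left(x \right)} = - \frac{303 x^{2}}{2}$
$\frac{1}{v{\left(-2685 \right)}} = \frac{1}{\left(- \frac{303}{2}\right) \left(-2685\right)^{2}} = \frac{1}{\left(- \frac{303}{2}\right) 7209225} = \frac{1}{- \frac{2184395175}{2}} = - \frac{2}{2184395175}$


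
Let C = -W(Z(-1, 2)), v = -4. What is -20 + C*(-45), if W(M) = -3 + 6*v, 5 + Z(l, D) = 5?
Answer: -1235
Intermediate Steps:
Z(l, D) = 0 (Z(l, D) = -5 + 5 = 0)
W(M) = -27 (W(M) = -3 + 6*(-4) = -3 - 24 = -27)
C = 27 (C = -1*(-27) = 27)
-20 + C*(-45) = -20 + 27*(-45) = -20 - 1215 = -1235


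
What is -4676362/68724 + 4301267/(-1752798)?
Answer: -353846593091/5019137073 ≈ -70.500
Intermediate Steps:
-4676362/68724 + 4301267/(-1752798) = -4676362*1/68724 + 4301267*(-1/1752798) = -2338181/34362 - 4301267/1752798 = -353846593091/5019137073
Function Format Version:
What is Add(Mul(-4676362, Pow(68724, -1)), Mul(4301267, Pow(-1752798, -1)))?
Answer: Rational(-353846593091, 5019137073) ≈ -70.500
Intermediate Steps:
Add(Mul(-4676362, Pow(68724, -1)), Mul(4301267, Pow(-1752798, -1))) = Add(Mul(-4676362, Rational(1, 68724)), Mul(4301267, Rational(-1, 1752798))) = Add(Rational(-2338181, 34362), Rational(-4301267, 1752798)) = Rational(-353846593091, 5019137073)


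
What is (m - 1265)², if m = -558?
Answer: 3323329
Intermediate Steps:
(m - 1265)² = (-558 - 1265)² = (-1823)² = 3323329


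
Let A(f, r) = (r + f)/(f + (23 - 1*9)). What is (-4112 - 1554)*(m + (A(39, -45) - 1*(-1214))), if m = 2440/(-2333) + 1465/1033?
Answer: -878777395257314/127729417 ≈ -6.8800e+6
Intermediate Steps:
A(f, r) = (f + r)/(14 + f) (A(f, r) = (f + r)/(f + (23 - 9)) = (f + r)/(f + 14) = (f + r)/(14 + f))
m = 897325/2409989 (m = 2440*(-1/2333) + 1465*(1/1033) = -2440/2333 + 1465/1033 = 897325/2409989 ≈ 0.37234)
(-4112 - 1554)*(m + (A(39, -45) - 1*(-1214))) = (-4112 - 1554)*(897325/2409989 + ((39 - 45)/(14 + 39) - 1*(-1214))) = -5666*(897325/2409989 + (-6/53 + 1214)) = -5666*(897325/2409989 + 64336/53) = -5666*155096610529/127729417 = -878777395257314/127729417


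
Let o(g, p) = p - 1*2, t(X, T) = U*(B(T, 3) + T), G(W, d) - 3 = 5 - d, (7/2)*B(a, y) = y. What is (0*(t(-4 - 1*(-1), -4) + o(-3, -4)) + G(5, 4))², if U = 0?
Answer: 16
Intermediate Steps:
B(a, y) = 2*y/7
G(W, d) = 8 - d (G(W, d) = 3 + (5 - d) = 8 - d)
t(X, T) = 0 (t(X, T) = 0*((2/7)*3 + T) = 0*(6/7 + T) = 0)
o(g, p) = -2 + p (o(g, p) = p - 2 = -2 + p)
(0*(t(-4 - 1*(-1), -4) + o(-3, -4)) + G(5, 4))² = (0*(0 + (-2 - 4)) + (8 - 1*4))² = (0*(0 - 6) + (8 - 4))² = (0*(-6) + 4)² = (0 + 4)² = 4² = 16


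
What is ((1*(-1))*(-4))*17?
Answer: 68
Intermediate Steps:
((1*(-1))*(-4))*17 = -1*(-4)*17 = 4*17 = 68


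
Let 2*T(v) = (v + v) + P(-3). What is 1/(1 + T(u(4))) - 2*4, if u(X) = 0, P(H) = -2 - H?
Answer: -22/3 ≈ -7.3333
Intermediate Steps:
T(v) = 1/2 + v (T(v) = ((v + v) + (-2 - 1*(-3)))/2 = (2*v + (-2 + 3))/2 = (2*v + 1)/2 = (1 + 2*v)/2 = 1/2 + v)
1/(1 + T(u(4))) - 2*4 = 1/(1 + (1/2 + 0)) - 2*4 = 1/(1 + 1/2) - 8 = 1/(3/2) - 8 = 2/3 - 8 = -22/3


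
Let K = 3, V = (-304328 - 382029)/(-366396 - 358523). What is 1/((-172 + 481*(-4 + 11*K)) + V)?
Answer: 724919/9987895420 ≈ 7.2580e-5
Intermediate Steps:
V = 686357/724919 (V = -686357/(-724919) = -686357*(-1/724919) = 686357/724919 ≈ 0.94681)
1/((-172 + 481*(-4 + 11*K)) + V) = 1/((-172 + 481*(-4 + 11*3)) + 686357/724919) = 1/((-172 + 481*(-4 + 33)) + 686357/724919) = 1/((-172 + 481*29) + 686357/724919) = 1/((-172 + 13949) + 686357/724919) = 1/(13777 + 686357/724919) = 1/(9987895420/724919) = 724919/9987895420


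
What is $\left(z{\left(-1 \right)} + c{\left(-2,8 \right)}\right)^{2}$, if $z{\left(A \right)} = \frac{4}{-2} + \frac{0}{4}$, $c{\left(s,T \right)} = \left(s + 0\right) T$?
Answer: $324$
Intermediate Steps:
$c{\left(s,T \right)} = T s$ ($c{\left(s,T \right)} = s T = T s$)
$z{\left(A \right)} = -2$ ($z{\left(A \right)} = 4 \left(- \frac{1}{2}\right) + 0 \cdot \frac{1}{4} = -2 + 0 = -2$)
$\left(z{\left(-1 \right)} + c{\left(-2,8 \right)}\right)^{2} = \left(-2 + 8 \left(-2\right)\right)^{2} = \left(-2 - 16\right)^{2} = \left(-18\right)^{2} = 324$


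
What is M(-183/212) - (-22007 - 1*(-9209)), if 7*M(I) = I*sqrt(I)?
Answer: 12798 - 183*I*sqrt(9699)/157304 ≈ 12798.0 - 0.11457*I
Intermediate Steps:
M(I) = I**(3/2)/7 (M(I) = (I*sqrt(I))/7 = I**(3/2)/7)
M(-183/212) - (-22007 - 1*(-9209)) = (-183/212)**(3/2)/7 - (-22007 - 1*(-9209)) = (-183*1/212)**(3/2)/7 - (-22007 + 9209) = (-183/212)**(3/2)/7 - 1*(-12798) = (-183*I*sqrt(9699)/22472)/7 + 12798 = -183*I*sqrt(9699)/157304 + 12798 = 12798 - 183*I*sqrt(9699)/157304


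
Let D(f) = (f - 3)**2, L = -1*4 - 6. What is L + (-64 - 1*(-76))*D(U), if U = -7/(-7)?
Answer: 38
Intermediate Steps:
U = 1 (U = -7*(-1/7) = 1)
L = -10 (L = -4 - 6 = -10)
D(f) = (-3 + f)**2
L + (-64 - 1*(-76))*D(U) = -10 + (-64 - 1*(-76))*(-3 + 1)**2 = -10 + (-64 + 76)*(-2)**2 = -10 + 12*4 = -10 + 48 = 38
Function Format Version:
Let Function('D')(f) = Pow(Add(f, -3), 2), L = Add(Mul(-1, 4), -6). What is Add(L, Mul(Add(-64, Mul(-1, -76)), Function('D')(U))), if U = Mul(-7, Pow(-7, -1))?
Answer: 38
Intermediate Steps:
U = 1 (U = Mul(-7, Rational(-1, 7)) = 1)
L = -10 (L = Add(-4, -6) = -10)
Function('D')(f) = Pow(Add(-3, f), 2)
Add(L, Mul(Add(-64, Mul(-1, -76)), Function('D')(U))) = Add(-10, Mul(Add(-64, Mul(-1, -76)), Pow(Add(-3, 1), 2))) = Add(-10, Mul(Add(-64, 76), Pow(-2, 2))) = Add(-10, Mul(12, 4)) = Add(-10, 48) = 38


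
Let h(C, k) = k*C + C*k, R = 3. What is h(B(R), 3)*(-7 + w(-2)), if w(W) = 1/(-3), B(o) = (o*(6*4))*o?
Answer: -9504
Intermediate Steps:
B(o) = 24*o² (B(o) = (o*24)*o = (24*o)*o = 24*o²)
w(W) = -⅓
h(C, k) = 2*C*k (h(C, k) = C*k + C*k = 2*C*k)
h(B(R), 3)*(-7 + w(-2)) = (2*(24*3²)*3)*(-7 - ⅓) = (2*(24*9)*3)*(-22/3) = (2*216*3)*(-22/3) = 1296*(-22/3) = -9504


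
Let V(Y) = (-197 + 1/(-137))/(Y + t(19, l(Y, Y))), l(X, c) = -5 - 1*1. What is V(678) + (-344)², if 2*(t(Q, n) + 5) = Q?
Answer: 4425873940/37401 ≈ 1.1834e+5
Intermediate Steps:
l(X, c) = -6 (l(X, c) = -5 - 1 = -6)
t(Q, n) = -5 + Q/2
V(Y) = -26990/(137*(9/2 + Y)) (V(Y) = (-197 + 1/(-137))/(Y + (-5 + (½)*19)) = (-197 - 1/137)/(Y + (-5 + 19/2)) = -26990/(137*(Y + 9/2)) = -26990/(137*(9/2 + Y)))
V(678) + (-344)² = -53980/(1233 + 274*678) + (-344)² = -53980/(1233 + 185772) + 118336 = -53980/187005 + 118336 = -53980*1/187005 + 118336 = -10796/37401 + 118336 = 4425873940/37401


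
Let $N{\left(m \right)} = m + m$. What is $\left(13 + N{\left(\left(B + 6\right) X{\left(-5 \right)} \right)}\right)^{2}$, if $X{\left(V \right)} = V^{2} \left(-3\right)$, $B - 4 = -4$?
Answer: $786769$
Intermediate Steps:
$B = 0$ ($B = 4 - 4 = 0$)
$X{\left(V \right)} = - 3 V^{2}$
$N{\left(m \right)} = 2 m$
$\left(13 + N{\left(\left(B + 6\right) X{\left(-5 \right)} \right)}\right)^{2} = \left(13 + 2 \left(0 + 6\right) \left(- 3 \left(-5\right)^{2}\right)\right)^{2} = \left(13 + 2 \cdot 6 \left(\left(-3\right) 25\right)\right)^{2} = \left(13 + 2 \cdot 6 \left(-75\right)\right)^{2} = \left(13 + 2 \left(-450\right)\right)^{2} = \left(13 - 900\right)^{2} = \left(-887\right)^{2} = 786769$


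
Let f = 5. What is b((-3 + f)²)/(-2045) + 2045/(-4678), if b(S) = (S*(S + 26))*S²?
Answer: -2632757/1913302 ≈ -1.3760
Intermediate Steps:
b(S) = S³*(26 + S) (b(S) = (S*(26 + S))*S² = S³*(26 + S))
b((-3 + f)²)/(-2045) + 2045/(-4678) = (((-3 + 5)²)³*(26 + (-3 + 5)²))/(-2045) + 2045/(-4678) = ((2²)³*(26 + 2²))*(-1/2045) + 2045*(-1/4678) = (4³*(26 + 4))*(-1/2045) - 2045/4678 = (64*30)*(-1/2045) - 2045/4678 = 1920*(-1/2045) - 2045/4678 = -384/409 - 2045/4678 = -2632757/1913302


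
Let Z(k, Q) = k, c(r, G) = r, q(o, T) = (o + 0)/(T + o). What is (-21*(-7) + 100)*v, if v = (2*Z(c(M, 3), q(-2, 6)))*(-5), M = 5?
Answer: -12350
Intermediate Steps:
q(o, T) = o/(T + o)
v = -50 (v = (2*5)*(-5) = 10*(-5) = -50)
(-21*(-7) + 100)*v = (-21*(-7) + 100)*(-50) = (147 + 100)*(-50) = 247*(-50) = -12350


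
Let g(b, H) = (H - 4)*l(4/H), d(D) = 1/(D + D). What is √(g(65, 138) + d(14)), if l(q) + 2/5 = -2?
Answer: I*√1575665/70 ≈ 17.932*I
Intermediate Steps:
l(q) = -12/5 (l(q) = -⅖ - 2 = -12/5)
d(D) = 1/(2*D)
g(b, H) = 48/5 - 12*H/5 (g(b, H) = (H - 4)*(-12/5) = (-4 + H)*(-12/5) = 48/5 - 12*H/5)
√(g(65, 138) + d(14)) = √((48/5 - 12/5*138) + (½)/14) = √((48/5 - 1656/5) + (½)*(1/14)) = √(-1608/5 + 1/28) = √(-45019/140) = I*√1575665/70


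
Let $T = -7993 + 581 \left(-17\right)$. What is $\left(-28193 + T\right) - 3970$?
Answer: $-50033$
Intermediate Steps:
$T = -17870$ ($T = -7993 - 9877 = -17870$)
$\left(-28193 + T\right) - 3970 = \left(-28193 - 17870\right) - 3970 = -46063 - 3970 = -50033$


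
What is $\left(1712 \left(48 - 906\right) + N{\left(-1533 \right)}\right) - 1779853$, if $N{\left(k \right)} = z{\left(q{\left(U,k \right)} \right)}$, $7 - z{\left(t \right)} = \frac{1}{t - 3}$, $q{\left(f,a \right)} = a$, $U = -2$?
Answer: $- \frac{4990067711}{1536} \approx -3.2487 \cdot 10^{6}$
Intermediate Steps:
$z{\left(t \right)} = 7 - \frac{1}{-3 + t}$ ($z{\left(t \right)} = 7 - \frac{1}{t - 3} = 7 - \frac{1}{-3 + t}$)
$N{\left(k \right)} = \frac{-22 + 7 k}{-3 + k}$
$\left(1712 \left(48 - 906\right) + N{\left(-1533 \right)}\right) - 1779853 = \left(1712 \left(48 - 906\right) + \frac{-22 + 7 \left(-1533\right)}{-3 - 1533}\right) - 1779853 = \left(1712 \left(-858\right) + \frac{-22 - 10731}{-1536}\right) - 1779853 = \left(-1468896 - - \frac{10753}{1536}\right) - 1779853 = \left(-1468896 + \frac{10753}{1536}\right) - 1779853 = - \frac{2256213503}{1536} - 1779853 = - \frac{4990067711}{1536}$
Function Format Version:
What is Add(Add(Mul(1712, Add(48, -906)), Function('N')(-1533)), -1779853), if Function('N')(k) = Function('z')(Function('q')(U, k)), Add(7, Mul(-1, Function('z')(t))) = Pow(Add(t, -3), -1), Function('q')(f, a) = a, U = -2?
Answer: Rational(-4990067711, 1536) ≈ -3.2487e+6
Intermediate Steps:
Function('z')(t) = Add(7, Mul(-1, Pow(Add(-3, t), -1))) (Function('z')(t) = Add(7, Mul(-1, Pow(Add(t, -3), -1))) = Add(7, Mul(-1, Pow(Add(-3, t), -1))))
Function('N')(k) = Mul(Pow(Add(-3, k), -1), Add(-22, Mul(7, k)))
Add(Add(Mul(1712, Add(48, -906)), Function('N')(-1533)), -1779853) = Add(Add(Mul(1712, Add(48, -906)), Mul(Pow(Add(-3, -1533), -1), Add(-22, Mul(7, -1533)))), -1779853) = Add(Add(Mul(1712, -858), Mul(Pow(-1536, -1), Add(-22, -10731))), -1779853) = Add(Add(-1468896, Mul(Rational(-1, 1536), -10753)), -1779853) = Add(Add(-1468896, Rational(10753, 1536)), -1779853) = Add(Rational(-2256213503, 1536), -1779853) = Rational(-4990067711, 1536)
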